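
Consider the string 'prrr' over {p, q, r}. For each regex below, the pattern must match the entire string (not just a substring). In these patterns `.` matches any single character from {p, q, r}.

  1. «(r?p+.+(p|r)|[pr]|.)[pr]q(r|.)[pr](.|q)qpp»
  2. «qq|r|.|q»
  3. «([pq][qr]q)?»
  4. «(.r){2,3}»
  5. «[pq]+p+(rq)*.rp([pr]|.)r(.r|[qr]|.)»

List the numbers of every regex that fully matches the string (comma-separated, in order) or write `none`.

4

1 → no match — must end with 'qpp'
2 → no match
3 → no match
4 → match
5 → no match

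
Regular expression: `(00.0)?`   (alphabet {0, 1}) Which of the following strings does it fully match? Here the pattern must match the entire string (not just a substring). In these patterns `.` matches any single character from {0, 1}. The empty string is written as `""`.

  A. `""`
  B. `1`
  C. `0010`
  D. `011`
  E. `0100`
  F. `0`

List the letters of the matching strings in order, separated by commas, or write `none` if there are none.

A. `""` → match
B. `1` → no match
C. `0010` → match
D. `011` → no match
E. `0100` → no match
F. `0` → no match

A, C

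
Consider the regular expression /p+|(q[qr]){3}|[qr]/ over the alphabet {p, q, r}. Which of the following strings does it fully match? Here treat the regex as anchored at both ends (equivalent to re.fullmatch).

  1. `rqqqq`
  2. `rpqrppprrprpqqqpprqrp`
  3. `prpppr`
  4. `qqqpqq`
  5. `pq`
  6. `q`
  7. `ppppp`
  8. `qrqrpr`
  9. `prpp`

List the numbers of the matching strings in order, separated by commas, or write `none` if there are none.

1 → no match
2 → no match
3 → no match
4 → no match
5 → no match
6 → match
7 → match
8 → no match
9 → no match

6, 7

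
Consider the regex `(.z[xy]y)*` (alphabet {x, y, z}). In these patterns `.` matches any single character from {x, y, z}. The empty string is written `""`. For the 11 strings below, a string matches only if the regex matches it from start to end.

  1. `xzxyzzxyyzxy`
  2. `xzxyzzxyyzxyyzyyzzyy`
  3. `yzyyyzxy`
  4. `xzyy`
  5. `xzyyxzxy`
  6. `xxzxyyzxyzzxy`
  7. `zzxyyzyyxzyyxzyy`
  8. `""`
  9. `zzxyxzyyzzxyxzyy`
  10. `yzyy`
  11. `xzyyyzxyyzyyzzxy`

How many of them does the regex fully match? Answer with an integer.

10

1. `xzxyzzxyyzxy` → match
2 → match
3. `yzyyyzxy` → match
4. `xzyy` → match
5. `xzyyxzxy` → match
6 → no match
7 → match
8. `""` → match
9 → match
10. `yzyy` → match
11 → match
Total matched: 10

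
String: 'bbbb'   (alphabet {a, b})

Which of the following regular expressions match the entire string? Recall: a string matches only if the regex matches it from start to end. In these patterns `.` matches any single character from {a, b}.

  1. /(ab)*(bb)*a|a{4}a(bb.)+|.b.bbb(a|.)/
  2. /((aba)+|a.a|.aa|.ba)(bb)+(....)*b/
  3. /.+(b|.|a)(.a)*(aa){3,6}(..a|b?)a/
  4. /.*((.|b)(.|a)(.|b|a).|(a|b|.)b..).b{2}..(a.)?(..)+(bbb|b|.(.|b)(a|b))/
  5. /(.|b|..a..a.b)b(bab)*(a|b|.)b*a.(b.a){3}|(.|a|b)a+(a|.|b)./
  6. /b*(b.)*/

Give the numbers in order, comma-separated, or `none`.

1 → no match
2 → no match
3 → no match — must end with 'a'
4 → no match
5 → no match
6 → match

6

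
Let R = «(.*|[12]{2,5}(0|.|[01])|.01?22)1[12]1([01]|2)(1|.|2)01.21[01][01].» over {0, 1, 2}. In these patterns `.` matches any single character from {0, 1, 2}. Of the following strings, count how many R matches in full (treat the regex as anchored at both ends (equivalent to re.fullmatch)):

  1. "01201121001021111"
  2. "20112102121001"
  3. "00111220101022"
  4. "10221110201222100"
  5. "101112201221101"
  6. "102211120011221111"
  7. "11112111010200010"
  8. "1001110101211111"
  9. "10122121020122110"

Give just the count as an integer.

1 → no match
2 → no match
3 → no match
4 → no match
5 → match
6 → no match
7 → no match
8 → no match
9 → no match
Total matched: 1

1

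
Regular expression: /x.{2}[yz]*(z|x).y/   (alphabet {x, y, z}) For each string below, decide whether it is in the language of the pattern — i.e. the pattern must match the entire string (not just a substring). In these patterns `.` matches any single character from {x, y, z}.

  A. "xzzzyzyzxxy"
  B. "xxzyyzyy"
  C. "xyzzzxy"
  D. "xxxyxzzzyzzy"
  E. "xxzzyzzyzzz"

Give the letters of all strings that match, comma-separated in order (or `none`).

A, B, C

A → match
B → match
C → match
D → no match
E → no match — must end with "y"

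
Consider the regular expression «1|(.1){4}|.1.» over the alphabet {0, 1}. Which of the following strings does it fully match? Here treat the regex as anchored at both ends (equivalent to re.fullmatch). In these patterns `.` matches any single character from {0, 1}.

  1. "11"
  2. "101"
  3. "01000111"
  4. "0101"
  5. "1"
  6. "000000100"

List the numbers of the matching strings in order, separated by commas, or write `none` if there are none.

5

1. "11" → no match
2. "101" → no match
3. "01000111" → no match
4. "0101" → no match
5. "1" → match
6. "000000100" → no match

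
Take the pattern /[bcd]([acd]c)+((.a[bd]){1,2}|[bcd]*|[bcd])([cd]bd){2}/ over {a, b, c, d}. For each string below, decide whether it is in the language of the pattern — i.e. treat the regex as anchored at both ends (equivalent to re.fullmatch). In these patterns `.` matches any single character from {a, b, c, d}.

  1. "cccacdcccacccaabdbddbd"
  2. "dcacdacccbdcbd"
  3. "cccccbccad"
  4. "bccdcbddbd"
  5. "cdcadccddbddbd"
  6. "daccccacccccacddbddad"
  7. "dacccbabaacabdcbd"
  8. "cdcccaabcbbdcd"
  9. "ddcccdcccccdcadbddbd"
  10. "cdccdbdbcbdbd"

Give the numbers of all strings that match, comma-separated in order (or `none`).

1, 4

1 → match
2 → no match
3 → no match — must end with "bd"
4 → match
5 → no match
6 → no match — must end with "bd"
7 → no match
8 → no match — must end with "bd"
9 → no match
10 → no match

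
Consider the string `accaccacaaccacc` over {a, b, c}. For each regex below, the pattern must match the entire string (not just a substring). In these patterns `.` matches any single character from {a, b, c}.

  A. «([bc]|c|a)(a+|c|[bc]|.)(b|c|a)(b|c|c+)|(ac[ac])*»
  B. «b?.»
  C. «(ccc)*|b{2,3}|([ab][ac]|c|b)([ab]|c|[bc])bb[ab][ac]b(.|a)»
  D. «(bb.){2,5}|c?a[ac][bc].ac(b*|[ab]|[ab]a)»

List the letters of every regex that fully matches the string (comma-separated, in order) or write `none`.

A → match
B → no match
C → no match
D → no match

A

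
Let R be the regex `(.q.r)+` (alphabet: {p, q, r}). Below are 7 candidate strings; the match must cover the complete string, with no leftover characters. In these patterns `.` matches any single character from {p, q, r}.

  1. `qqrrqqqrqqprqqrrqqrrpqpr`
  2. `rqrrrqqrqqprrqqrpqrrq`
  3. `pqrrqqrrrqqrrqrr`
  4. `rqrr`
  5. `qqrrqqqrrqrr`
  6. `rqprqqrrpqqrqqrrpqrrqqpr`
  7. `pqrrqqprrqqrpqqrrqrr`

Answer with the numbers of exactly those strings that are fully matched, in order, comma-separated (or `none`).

1, 3, 4, 5, 6, 7

1 → match
2 → no match — must end with `r`
3 → match
4 → match
5 → match
6 → match
7 → match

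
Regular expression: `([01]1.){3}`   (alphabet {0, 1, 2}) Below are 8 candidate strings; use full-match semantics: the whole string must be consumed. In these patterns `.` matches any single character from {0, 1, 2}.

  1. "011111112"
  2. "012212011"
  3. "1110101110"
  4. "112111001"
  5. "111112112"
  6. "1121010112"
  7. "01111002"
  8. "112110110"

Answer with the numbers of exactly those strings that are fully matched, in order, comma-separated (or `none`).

1, 5, 8

1. "011111112" → match
2. "012212011" → no match
3. "1110101110" → no match
4. "112111001" → no match
5. "111112112" → match
6. "1121010112" → no match
7. "01111002" → no match
8. "112110110" → match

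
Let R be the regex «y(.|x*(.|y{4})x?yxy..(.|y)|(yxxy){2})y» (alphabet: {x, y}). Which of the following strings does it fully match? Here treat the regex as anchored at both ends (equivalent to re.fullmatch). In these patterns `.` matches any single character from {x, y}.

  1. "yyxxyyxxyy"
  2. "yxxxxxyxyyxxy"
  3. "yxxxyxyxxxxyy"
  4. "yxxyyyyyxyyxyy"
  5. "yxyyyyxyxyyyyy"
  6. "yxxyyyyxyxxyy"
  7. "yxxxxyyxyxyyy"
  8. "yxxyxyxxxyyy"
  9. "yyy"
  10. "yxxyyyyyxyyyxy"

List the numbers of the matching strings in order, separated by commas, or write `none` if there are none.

1, 2, 4, 5, 7, 9, 10

1 → match
2 → match
3 → no match
4 → match
5 → match
6 → no match
7 → match
8 → no match
9 → match
10 → match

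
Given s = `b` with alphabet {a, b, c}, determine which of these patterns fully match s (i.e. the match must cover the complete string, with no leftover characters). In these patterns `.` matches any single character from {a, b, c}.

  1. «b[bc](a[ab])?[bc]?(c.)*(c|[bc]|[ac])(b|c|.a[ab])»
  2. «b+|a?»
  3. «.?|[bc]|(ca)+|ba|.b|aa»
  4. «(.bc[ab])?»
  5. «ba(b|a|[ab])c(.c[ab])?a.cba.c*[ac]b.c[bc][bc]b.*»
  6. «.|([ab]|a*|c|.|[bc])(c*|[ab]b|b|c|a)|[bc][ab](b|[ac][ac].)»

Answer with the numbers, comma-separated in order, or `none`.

1 → no match
2 → match
3 → match
4 → no match
5 → no match — must start with `ba`
6 → match

2, 3, 6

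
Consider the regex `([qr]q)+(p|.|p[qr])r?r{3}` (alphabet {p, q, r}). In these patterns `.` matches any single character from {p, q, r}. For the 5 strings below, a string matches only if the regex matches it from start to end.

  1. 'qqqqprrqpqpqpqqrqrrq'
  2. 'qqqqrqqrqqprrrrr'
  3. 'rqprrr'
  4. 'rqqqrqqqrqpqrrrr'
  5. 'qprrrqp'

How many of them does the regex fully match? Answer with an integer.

2

1 → no match — must end with 'r'
2 → no match
3 → match
4 → match
5 → no match — must end with 'r'
Total matched: 2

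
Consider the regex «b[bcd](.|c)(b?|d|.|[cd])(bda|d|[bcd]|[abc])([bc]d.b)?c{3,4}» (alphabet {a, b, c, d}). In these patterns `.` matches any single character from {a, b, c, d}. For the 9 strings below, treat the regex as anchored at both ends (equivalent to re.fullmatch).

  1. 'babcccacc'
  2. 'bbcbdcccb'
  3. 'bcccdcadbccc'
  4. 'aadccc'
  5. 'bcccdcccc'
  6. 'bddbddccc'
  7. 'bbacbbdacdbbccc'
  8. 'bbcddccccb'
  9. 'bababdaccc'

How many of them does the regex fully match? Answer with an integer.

1

1 → no match
2 → no match — must end with 'c'
3 → no match
4 → no match — must start with 'b'
5 → match
6 → no match
7 → no match
8 → no match — must end with 'c'
9 → no match
Total matched: 1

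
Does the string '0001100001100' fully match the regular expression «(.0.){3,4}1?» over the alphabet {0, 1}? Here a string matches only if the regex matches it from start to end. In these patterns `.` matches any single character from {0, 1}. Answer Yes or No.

No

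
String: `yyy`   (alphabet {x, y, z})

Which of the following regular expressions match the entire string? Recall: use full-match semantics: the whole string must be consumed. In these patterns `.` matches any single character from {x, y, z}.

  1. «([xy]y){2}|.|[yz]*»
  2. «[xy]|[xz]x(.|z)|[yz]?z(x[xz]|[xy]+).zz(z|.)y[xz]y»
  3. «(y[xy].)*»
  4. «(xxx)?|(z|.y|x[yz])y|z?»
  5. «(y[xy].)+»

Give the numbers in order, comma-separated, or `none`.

1, 3, 4, 5

1 → match
2 → no match
3 → match
4 → match
5 → match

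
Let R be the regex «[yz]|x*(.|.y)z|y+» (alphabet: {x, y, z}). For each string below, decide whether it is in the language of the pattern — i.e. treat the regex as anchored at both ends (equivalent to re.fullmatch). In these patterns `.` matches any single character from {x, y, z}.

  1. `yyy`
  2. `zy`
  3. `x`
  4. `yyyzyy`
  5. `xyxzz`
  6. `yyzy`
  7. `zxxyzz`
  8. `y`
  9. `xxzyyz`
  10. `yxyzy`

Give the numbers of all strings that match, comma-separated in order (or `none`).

1, 8

1 → match
2 → no match
3 → no match
4 → no match
5 → no match
6 → no match
7 → no match
8 → match
9 → no match
10 → no match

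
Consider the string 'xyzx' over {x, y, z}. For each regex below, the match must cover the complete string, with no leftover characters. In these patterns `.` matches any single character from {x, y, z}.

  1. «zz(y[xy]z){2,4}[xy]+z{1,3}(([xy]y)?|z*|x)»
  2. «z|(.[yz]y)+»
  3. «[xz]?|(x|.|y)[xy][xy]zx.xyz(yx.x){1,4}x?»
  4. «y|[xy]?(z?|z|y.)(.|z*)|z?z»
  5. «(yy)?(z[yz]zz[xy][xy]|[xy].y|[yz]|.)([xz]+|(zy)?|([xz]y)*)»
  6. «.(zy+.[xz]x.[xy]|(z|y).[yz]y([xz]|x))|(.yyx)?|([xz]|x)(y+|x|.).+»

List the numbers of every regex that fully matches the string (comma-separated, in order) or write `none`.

4, 6

1 → no match — must start with 'zzy'
2 → no match
3 → no match
4 → match
5 → no match
6 → match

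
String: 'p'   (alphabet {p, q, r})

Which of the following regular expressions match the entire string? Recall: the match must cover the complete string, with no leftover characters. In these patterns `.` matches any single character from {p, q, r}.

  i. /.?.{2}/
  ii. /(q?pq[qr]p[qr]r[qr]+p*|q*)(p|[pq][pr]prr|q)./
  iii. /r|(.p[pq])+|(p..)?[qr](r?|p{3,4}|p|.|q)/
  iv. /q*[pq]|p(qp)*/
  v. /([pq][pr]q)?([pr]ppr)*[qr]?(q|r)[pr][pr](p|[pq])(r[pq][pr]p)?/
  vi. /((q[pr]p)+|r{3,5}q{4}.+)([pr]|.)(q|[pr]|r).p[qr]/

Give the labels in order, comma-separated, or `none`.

i → no match
ii → no match
iii → no match
iv → match
v → no match
vi → no match

iv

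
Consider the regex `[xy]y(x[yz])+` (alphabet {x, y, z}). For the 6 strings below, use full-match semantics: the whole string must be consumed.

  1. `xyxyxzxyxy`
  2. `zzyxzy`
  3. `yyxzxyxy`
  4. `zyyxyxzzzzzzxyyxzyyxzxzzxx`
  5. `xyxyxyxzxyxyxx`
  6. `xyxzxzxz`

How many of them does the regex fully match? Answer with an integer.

3

1. `xyxyxzxyxy` → match
2. `zzyxzy` → no match
3. `yyxzxyxy` → match
4 → no match
5 → no match
6. `xyxzxzxz` → match
Total matched: 3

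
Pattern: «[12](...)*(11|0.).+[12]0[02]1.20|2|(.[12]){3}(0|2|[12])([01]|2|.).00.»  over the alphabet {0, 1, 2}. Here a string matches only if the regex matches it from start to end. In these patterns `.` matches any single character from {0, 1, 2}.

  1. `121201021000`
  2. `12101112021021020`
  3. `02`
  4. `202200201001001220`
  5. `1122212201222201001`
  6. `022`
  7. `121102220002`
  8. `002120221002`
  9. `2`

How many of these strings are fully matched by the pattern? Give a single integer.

5

1 → match
2 → match
3 → no match
4 → match
5 → no match
6 → no match
7 → match
8 → no match
9 → match
Total matched: 5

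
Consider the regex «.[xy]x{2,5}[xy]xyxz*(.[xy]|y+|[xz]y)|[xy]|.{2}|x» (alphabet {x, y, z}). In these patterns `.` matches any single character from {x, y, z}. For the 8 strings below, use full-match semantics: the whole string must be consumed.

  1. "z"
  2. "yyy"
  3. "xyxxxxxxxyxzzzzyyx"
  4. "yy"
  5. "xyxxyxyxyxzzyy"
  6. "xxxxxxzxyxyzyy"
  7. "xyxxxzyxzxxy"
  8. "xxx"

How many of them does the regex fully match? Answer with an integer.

1 → no match
2 → no match
3 → no match
4 → match
5 → no match
6 → no match
7 → no match
8 → no match
Total matched: 1

1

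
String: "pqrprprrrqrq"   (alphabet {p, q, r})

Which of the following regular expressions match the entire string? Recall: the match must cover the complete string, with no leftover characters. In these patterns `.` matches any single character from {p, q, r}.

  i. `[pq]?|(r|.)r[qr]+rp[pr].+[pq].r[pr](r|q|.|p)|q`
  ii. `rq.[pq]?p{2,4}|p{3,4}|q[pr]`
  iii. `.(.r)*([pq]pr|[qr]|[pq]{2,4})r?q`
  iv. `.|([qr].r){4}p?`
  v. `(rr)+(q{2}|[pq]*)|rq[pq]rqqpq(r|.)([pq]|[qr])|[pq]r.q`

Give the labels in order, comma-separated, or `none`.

i → no match
ii → no match
iii → match
iv → no match
v → no match

iii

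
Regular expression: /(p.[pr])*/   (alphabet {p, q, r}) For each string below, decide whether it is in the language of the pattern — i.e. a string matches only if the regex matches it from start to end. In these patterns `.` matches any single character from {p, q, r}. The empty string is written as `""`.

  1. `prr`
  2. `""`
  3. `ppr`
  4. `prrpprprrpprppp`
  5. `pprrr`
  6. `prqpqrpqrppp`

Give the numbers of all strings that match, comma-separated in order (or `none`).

1, 2, 3, 4

1 → match
2 → match
3 → match
4 → match
5 → no match
6 → no match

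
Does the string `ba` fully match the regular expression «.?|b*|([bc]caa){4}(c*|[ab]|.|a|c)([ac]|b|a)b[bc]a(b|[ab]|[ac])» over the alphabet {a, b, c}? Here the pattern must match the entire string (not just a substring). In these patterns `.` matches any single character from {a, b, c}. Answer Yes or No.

No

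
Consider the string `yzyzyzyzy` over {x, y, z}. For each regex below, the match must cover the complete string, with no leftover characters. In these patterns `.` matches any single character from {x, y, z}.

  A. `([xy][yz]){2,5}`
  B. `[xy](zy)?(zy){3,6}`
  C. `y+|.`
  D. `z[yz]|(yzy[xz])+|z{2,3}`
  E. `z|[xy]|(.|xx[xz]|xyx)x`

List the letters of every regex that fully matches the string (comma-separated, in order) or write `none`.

A → no match
B → match
C → no match
D → no match
E → no match

B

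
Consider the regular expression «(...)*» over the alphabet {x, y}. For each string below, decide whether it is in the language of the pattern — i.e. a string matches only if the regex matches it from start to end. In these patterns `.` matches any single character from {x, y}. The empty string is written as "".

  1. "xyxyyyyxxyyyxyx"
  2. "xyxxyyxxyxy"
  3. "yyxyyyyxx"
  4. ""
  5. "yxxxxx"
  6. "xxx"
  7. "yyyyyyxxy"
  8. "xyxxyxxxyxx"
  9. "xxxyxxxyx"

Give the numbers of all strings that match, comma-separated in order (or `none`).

1, 3, 4, 5, 6, 7, 9

1 → match
2. "xyxxyyxxyxy" → no match
3. "yyxyyyyxx" → match
4. "" → match
5. "yxxxxx" → match
6. "xxx" → match
7. "yyyyyyxxy" → match
8. "xyxxyxxxyxx" → no match
9. "xxxyxxxyx" → match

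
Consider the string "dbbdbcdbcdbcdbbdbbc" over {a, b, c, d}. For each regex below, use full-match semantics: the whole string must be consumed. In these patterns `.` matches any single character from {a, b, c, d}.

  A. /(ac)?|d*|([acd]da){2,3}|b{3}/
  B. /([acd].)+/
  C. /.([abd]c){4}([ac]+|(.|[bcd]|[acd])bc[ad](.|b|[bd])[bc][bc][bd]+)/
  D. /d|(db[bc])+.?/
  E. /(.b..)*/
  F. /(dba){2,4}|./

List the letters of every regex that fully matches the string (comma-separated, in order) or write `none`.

D

A → no match
B → no match
C → no match
D → match
E → no match
F → no match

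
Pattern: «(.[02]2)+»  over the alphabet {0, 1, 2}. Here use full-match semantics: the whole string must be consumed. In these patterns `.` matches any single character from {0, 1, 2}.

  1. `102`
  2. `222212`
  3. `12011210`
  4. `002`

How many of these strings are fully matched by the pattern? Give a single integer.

1 → match
2 → no match
3 → no match — must end with `2`
4 → match
Total matched: 2

2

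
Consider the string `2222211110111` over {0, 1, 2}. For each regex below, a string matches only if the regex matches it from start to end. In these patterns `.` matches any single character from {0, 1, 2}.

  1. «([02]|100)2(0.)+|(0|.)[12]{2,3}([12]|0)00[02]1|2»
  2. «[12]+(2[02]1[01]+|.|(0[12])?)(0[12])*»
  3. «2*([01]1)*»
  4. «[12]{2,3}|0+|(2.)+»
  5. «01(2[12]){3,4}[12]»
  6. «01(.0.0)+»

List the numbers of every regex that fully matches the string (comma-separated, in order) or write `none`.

2, 3

1 → no match
2 → match
3 → match
4 → no match
5 → no match — must start with `012`
6 → no match — must start with `01`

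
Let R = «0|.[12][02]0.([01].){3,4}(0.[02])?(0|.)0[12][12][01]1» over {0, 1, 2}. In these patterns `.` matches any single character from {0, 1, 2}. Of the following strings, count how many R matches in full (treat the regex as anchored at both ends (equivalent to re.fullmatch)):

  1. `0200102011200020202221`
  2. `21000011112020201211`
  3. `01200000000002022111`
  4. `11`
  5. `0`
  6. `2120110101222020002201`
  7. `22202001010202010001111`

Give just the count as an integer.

1 → no match
2 → match
3 → no match
4 → no match
5 → match
6 → no match
7 → no match
Total matched: 2

2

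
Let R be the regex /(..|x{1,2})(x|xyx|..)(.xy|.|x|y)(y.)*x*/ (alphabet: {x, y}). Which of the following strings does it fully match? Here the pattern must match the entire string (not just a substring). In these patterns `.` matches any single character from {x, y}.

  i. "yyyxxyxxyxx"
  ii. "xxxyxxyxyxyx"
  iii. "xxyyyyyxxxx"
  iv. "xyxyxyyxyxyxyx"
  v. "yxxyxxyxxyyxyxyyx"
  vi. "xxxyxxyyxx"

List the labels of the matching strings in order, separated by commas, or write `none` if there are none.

ii, iii, iv, vi

i. "yyyxxyxxyxx" → no match
ii. "xxxyxxyxyxyx" → match
iii. "xxyyyyyxxxx" → match
iv → match
v → no match
vi. "xxxyxxyyxx" → match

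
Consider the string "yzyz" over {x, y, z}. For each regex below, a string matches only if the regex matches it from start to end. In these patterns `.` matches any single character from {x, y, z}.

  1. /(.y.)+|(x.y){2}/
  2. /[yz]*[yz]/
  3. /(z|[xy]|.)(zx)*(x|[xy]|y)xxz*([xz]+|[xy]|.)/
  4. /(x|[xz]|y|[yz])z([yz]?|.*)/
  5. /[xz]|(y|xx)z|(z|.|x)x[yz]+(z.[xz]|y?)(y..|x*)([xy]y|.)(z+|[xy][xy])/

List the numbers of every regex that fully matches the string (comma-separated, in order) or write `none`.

1 → no match
2 → match
3 → no match
4 → match
5 → no match

2, 4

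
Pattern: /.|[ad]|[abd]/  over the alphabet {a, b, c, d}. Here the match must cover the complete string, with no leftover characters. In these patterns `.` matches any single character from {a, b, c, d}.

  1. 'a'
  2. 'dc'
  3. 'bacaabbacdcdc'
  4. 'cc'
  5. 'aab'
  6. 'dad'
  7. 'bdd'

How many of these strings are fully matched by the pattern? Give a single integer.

1 → match
2 → no match
3 → no match
4 → no match
5 → no match
6 → no match
7 → no match
Total matched: 1

1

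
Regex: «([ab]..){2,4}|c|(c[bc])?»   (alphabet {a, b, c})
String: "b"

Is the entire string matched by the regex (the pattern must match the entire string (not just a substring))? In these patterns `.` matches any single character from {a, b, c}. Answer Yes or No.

No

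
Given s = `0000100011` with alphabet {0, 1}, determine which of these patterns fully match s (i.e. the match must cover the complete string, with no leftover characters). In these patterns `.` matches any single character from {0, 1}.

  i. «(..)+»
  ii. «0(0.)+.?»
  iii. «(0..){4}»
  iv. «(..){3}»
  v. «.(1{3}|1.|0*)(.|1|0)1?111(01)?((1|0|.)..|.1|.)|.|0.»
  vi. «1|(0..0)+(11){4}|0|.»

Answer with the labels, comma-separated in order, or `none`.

i → match
ii → match
iii → no match
iv → no match
v → no match
vi → no match

i, ii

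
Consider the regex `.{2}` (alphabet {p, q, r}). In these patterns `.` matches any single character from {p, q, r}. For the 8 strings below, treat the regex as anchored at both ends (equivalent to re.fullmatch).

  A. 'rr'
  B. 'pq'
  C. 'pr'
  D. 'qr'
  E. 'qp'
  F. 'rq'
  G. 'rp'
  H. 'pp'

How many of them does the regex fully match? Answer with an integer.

A → match
B → match
C → match
D → match
E → match
F → match
G → match
H → match
Total matched: 8

8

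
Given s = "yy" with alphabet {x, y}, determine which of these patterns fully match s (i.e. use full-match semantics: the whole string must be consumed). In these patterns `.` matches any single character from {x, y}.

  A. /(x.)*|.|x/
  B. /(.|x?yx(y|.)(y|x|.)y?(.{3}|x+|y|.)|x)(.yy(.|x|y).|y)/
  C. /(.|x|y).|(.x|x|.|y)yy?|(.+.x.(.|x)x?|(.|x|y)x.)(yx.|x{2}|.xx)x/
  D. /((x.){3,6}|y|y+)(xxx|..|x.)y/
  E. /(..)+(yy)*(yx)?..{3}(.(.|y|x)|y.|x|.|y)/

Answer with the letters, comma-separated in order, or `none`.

B, C

A → no match
B → match
C → match
D → no match
E → no match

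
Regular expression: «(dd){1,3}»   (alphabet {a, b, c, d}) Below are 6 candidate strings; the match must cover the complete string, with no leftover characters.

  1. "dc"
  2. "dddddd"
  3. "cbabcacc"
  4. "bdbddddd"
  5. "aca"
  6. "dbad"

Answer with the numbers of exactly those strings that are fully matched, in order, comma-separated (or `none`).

1. "dc" → no match — must start with "dd"
2. "dddddd" → match
3. "cbabcacc" → no match — must start with "dd"
4. "bdbddddd" → no match — must start with "dd"
5. "aca" → no match — must start with "dd"
6. "dbad" → no match — must start with "dd"

2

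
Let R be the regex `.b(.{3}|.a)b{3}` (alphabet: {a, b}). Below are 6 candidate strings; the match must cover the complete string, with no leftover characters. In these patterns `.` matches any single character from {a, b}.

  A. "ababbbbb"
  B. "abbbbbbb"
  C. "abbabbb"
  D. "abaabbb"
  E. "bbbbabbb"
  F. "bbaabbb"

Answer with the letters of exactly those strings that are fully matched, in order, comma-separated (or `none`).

A. "ababbbbb" → match
B. "abbbbbbb" → match
C. "abbabbb" → match
D. "abaabbb" → match
E. "bbbbabbb" → match
F. "bbaabbb" → match

A, B, C, D, E, F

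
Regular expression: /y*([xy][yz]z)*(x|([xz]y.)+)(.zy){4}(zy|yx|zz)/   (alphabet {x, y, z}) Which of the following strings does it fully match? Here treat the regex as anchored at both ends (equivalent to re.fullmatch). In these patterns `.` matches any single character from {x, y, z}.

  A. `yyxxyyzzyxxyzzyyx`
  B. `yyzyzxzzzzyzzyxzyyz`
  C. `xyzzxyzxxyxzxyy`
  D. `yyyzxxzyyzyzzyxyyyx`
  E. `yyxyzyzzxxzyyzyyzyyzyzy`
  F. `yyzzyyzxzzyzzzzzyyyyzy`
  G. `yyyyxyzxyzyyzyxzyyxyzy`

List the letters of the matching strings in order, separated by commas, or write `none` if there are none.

E

A → no match
B → no match
C → no match
D → no match
E → match
F → no match
G → no match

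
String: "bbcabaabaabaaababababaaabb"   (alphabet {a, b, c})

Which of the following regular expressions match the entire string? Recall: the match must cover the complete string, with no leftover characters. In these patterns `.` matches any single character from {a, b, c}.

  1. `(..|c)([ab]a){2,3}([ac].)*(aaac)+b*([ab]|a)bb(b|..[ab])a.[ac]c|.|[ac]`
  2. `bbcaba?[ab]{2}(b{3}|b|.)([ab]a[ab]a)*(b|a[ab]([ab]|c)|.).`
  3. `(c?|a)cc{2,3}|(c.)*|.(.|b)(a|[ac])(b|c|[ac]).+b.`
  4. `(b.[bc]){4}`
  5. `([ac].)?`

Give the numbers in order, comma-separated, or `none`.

2, 3

1 → no match
2 → match
3 → match
4 → no match
5 → no match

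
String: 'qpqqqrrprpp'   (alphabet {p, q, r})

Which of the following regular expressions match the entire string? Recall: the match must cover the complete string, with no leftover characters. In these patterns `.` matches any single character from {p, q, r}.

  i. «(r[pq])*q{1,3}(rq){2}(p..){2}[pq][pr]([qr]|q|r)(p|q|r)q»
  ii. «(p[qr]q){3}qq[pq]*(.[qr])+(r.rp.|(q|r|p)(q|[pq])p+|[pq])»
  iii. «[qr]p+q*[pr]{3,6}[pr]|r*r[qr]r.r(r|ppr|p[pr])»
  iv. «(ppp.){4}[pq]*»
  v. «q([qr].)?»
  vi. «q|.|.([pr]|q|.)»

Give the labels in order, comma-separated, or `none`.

iii

i → no match — must end with 'q'
ii → no match — must start with 'p'
iii → match
iv → no match — must start with 'ppp'
v → no match
vi → no match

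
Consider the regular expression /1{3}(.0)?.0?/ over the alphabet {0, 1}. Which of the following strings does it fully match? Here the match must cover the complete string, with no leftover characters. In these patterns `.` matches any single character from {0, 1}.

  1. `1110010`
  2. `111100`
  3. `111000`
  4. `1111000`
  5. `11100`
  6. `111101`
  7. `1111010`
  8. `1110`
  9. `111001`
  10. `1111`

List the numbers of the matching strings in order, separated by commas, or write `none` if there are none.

1, 2, 3, 4, 5, 6, 7, 8, 9, 10

1 → match
2 → match
3 → match
4 → match
5 → match
6 → match
7 → match
8 → match
9 → match
10 → match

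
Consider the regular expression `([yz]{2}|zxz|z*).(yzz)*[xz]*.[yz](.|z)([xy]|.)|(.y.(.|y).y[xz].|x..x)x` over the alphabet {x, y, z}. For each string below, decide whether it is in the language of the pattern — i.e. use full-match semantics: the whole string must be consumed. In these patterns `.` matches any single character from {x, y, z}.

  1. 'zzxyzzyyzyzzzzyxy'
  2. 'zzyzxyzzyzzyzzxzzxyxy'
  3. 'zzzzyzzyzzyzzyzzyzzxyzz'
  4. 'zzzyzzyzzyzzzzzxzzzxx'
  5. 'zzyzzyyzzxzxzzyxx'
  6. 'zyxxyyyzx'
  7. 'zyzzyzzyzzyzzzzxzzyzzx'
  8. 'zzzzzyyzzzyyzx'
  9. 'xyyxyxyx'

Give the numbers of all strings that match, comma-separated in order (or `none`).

3, 4, 7, 8

1 → no match
2 → no match
3 → match
4 → match
5 → no match
6 → no match
7 → match
8 → match
9 → no match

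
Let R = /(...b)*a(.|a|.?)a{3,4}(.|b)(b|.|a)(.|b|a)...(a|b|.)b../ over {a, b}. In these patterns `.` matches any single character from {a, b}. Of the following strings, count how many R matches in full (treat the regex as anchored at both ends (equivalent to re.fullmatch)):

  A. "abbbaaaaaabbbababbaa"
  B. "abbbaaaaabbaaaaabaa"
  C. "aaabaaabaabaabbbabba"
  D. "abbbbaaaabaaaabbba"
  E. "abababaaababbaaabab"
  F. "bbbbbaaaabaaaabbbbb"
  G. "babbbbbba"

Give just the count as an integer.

3

A → match
B → match
C → no match
D → no match
E → match
F → no match
G. "babbbbbba" → no match
Total matched: 3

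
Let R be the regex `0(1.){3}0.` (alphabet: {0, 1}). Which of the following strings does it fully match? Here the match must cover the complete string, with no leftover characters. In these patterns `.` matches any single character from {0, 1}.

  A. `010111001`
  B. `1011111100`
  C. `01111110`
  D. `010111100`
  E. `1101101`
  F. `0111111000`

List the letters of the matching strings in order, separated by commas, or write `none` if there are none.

A → match
B → no match — must start with `01`
C → no match
D → match
E → no match — must start with `01`
F → no match

A, D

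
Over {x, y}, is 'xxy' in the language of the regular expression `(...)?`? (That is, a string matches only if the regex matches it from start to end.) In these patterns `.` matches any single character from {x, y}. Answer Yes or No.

Yes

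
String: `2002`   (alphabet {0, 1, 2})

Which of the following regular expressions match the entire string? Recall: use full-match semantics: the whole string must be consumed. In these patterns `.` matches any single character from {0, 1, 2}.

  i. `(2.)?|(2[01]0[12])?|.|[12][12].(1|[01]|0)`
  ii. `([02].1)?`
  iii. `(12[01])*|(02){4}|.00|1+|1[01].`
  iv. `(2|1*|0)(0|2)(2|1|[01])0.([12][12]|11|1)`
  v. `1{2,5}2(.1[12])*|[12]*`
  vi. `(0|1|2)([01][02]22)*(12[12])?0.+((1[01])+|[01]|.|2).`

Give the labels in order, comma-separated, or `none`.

i

i → match
ii → no match
iii → no match
iv → no match
v → no match
vi → no match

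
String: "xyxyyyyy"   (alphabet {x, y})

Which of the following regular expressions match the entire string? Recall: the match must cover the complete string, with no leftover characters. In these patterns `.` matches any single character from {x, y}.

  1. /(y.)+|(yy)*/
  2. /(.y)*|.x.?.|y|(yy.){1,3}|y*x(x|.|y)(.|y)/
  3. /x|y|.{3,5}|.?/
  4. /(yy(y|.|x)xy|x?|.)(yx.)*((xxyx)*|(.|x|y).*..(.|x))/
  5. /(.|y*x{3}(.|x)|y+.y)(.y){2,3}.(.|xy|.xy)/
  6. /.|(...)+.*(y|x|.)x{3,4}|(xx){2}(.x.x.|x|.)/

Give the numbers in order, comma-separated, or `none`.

2, 4

1 → no match
2 → match
3 → no match
4 → match
5 → no match
6 → no match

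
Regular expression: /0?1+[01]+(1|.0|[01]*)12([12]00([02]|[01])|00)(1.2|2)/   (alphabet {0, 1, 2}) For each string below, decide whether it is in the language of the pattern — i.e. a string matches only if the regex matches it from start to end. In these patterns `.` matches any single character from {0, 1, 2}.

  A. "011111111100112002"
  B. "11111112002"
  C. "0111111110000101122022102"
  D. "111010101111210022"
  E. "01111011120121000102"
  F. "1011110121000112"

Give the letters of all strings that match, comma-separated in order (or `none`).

A, B, D, E, F

A → match
B. "11111112002" → match
C → no match
D → match
E → match
F → match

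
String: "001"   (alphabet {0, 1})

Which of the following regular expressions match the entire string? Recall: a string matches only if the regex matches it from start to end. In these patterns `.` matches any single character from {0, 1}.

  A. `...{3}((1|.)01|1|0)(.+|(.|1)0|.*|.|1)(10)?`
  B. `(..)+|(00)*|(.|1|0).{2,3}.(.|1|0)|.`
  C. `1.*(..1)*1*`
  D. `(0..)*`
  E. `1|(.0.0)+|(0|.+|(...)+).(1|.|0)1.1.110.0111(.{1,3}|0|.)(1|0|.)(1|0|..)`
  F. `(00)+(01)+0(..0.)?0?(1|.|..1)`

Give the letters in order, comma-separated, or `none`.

D

A → no match
B → no match
C → no match — must start with "1"
D → match
E → no match
F → no match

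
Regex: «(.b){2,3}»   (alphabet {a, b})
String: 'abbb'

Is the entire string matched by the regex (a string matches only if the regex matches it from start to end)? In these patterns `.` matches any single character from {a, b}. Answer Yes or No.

Yes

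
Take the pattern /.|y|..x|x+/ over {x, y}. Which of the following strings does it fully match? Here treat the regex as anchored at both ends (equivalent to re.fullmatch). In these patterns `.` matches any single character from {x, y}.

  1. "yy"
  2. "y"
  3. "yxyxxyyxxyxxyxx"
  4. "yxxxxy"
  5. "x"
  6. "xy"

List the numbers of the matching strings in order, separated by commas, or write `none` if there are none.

1 → no match
2 → match
3 → no match
4 → no match
5 → match
6 → no match

2, 5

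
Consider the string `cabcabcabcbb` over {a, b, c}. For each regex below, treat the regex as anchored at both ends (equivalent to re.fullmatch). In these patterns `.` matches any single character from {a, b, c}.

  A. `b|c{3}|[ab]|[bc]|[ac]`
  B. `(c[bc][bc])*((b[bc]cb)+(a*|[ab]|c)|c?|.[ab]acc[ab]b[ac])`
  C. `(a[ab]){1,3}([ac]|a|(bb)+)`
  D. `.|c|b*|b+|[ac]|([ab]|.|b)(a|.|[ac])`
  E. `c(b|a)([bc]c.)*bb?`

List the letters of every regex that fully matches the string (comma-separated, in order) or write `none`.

E

A → no match
B → no match
C → no match — must start with `a`
D → no match
E → match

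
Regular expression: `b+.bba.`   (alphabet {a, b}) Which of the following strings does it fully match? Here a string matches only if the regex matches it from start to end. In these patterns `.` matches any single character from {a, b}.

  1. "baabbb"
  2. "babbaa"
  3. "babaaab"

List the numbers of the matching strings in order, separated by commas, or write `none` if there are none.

2

1 → no match
2 → match
3 → no match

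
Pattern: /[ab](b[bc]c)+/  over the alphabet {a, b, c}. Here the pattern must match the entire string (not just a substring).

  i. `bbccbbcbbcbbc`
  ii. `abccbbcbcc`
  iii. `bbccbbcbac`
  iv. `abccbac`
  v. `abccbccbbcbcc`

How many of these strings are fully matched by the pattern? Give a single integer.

3

i → match
ii → match
iii → no match
iv → no match
v → match
Total matched: 3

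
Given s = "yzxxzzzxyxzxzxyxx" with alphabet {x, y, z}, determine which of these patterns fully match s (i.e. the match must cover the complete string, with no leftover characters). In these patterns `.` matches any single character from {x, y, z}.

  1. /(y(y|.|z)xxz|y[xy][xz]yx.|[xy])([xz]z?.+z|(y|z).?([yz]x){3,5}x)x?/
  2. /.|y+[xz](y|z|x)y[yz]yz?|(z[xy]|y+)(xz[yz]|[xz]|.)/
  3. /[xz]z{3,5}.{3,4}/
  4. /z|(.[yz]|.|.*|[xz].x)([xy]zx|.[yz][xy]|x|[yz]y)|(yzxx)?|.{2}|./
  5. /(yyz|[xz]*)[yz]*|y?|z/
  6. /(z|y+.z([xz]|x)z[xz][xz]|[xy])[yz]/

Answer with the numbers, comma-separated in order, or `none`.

1, 4

1 → match
2 → no match
3 → no match
4 → match
5 → no match
6 → no match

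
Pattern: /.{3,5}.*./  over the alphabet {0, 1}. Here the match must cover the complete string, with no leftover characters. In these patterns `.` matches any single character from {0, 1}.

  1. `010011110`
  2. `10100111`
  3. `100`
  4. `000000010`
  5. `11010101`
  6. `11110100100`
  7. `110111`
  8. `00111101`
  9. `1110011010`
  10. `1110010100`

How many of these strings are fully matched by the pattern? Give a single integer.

9

1 → match
2 → match
3 → no match
4 → match
5 → match
6 → match
7 → match
8 → match
9 → match
10 → match
Total matched: 9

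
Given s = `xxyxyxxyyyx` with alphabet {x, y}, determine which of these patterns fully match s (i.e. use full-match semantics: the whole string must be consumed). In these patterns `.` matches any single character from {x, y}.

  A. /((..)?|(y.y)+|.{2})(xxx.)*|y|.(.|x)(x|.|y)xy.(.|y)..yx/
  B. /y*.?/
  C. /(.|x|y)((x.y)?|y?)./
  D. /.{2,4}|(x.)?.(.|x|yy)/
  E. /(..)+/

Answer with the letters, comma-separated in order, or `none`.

A

A → match
B → no match
C → no match
D → no match
E → no match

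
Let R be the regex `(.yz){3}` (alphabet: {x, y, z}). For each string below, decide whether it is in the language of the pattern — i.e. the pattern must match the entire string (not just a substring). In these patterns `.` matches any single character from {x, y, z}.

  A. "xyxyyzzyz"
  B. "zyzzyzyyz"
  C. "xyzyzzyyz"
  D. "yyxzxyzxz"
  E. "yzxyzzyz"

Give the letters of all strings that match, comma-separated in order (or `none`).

A → no match
B → match
C → no match
D → no match — must end with "yz"
E → no match

B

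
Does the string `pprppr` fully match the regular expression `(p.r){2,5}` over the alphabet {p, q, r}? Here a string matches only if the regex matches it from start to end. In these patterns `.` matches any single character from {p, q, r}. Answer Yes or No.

Yes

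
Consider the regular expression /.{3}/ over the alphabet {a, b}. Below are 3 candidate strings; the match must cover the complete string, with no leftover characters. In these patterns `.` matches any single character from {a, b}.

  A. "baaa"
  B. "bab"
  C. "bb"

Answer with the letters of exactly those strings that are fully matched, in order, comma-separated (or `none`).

B

A → no match
B → match
C → no match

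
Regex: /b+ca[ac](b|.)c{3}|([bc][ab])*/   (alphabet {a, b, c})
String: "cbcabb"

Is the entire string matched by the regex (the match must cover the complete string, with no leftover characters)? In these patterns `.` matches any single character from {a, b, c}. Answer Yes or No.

Yes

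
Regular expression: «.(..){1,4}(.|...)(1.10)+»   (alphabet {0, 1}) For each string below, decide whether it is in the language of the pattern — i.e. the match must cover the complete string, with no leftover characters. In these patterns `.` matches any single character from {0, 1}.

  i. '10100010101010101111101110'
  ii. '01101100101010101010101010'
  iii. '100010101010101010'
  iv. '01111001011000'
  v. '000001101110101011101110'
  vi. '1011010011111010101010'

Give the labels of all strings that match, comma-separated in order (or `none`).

ii, iii, v, vi

i → no match
ii → match
iii → match
iv → no match — must end with '10'
v → match
vi → match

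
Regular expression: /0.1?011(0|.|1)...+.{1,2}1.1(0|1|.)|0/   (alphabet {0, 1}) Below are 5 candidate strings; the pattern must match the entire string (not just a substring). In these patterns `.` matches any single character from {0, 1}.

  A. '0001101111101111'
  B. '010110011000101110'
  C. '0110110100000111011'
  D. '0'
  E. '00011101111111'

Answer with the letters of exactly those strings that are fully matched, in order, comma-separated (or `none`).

A, B, C, D, E

A → match
B → match
C → match
D → match
E → match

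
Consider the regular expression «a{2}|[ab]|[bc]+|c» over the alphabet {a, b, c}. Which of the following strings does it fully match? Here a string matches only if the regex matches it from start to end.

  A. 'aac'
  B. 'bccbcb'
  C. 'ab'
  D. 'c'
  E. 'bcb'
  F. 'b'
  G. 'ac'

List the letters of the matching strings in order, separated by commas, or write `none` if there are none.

A → no match
B → match
C → no match
D → match
E → match
F → match
G → no match

B, D, E, F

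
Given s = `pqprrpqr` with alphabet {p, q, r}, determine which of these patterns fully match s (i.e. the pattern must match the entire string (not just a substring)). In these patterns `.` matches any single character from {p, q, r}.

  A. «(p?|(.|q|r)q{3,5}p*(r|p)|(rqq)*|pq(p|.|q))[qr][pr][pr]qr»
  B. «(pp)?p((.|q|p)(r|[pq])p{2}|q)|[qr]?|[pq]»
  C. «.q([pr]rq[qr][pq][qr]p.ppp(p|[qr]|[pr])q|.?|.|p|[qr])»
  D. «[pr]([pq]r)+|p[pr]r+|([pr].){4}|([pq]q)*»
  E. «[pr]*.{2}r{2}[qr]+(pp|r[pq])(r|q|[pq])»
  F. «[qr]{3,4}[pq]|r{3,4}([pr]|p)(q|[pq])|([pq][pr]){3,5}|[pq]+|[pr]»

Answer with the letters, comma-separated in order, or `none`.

A

A → match
B → no match
C → no match
D → no match
E → no match
F → no match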